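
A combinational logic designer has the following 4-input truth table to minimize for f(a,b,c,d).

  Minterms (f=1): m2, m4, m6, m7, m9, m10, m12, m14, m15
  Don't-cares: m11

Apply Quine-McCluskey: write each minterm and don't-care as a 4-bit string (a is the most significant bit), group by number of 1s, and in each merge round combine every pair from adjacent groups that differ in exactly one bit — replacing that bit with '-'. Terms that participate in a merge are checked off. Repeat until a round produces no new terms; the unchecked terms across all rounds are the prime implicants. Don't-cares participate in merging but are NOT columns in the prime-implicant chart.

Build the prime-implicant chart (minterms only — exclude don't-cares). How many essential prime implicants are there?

[col 0] 0010*, 0100*, 0110*, 0111*, 1001*, 1010*, 1011*, 1100*, 1110*, 1111*
[col 1] -010*, -100*, -110*, -111*, 0-10*, 01-0*, 011-*, 1-10*, 1-11*, 10-1, 101-*, 11-0*, 111-*
[col 2] --10, -1-0, -11-, 1-1-
Prime implicants: --10, -1-0, -11-, 1-1-, 10-1
PI chart (minterm → PIs covering it):
  2 | --10  (sole → essential)
  4 | -1-0  (sole → essential)
  6 | --10,-1-0,-11-
  7 | -11-  (sole → essential)
  9 | 10-1  (sole → essential)
  10 | --10,1-1-
  12 | -1-0  (sole → essential)
  14 | --10,-1-0,-11-,1-1-
  15 | -11-,1-1-
Essential prime implicants: --10, -1-0, -11-, 10-1

4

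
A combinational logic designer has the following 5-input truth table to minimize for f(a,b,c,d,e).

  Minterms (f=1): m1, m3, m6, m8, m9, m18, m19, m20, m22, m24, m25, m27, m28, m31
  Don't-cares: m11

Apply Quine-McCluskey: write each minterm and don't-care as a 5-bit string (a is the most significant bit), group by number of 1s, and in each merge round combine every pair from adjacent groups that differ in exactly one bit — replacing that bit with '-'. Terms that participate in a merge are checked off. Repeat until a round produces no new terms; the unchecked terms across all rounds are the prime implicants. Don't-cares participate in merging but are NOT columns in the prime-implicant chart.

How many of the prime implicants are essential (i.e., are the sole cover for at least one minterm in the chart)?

size-2^0 implicants → 00001(✓)  00011(✓)  00110(✓)  01000(✓)  01001(✓)  01011(✓)  10010(✓)  10011(✓)  10100(✓)  10110(✓)  11000(✓)  11001(✓)  11011(✓)  11100(✓)  11111(✓)
size-2^1 implicants → -0011(✓)  -0110  -1000(✓)  -1001(✓)  -1011(✓)  0-001(✓)  0-011(✓)  000-1(✓)  010-1(✓)  0100-(✓)  1-011(✓)  1-100  10-10  1001-  101-0  11-00  11-11  110-1(✓)  1100-(✓)
size-2^2 implicants → --011  -10-1  -100-  0-0-1
Unchecked terms (primes): --011, -0110, -10-1, -100-, 0-0-1, 1-100, 10-10, 1001-, 101-0, 11-00, 11-11
Minterm coverage:
  m1 ⊆ 0-0-1 [E]
  m3 ⊆ --011,0-0-1
  m6 ⊆ -0110 [E]
  m8 ⊆ -100- [E]
  m9 ⊆ -10-1,-100-,0-0-1
  m18 ⊆ 10-10,1001-
  m19 ⊆ --011,1001-
  m20 ⊆ 1-100,101-0
  m22 ⊆ -0110,10-10,101-0
  m24 ⊆ -100-,11-00
  m25 ⊆ -10-1,-100-
  m27 ⊆ --011,-10-1,11-11
  m28 ⊆ 1-100,11-00
  m31 ⊆ 11-11 [E]
E = {-0110, -100-, 0-0-1, 11-11}

4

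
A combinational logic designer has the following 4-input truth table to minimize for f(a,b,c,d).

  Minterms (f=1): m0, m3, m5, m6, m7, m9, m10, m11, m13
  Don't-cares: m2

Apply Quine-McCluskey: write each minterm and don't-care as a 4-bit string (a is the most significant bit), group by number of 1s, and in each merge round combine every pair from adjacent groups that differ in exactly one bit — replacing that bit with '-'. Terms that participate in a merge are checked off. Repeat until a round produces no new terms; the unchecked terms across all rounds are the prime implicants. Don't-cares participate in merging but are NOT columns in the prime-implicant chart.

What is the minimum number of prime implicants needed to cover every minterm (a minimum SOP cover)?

5

Round 0: 0000✓ 0010✓ 0011✓ 0101✓ 0110✓ 0111✓ 1001✓ 1010✓ 1011✓ 1101✓
Round 1: -010✓ -011✓ -101 0-10✓ 0-11✓ 00-0 001-✓ 01-1 011-✓ 1-01 10-1 101-✓
Round 2: -01- 0-1-
PIs = {-01-, -101, 0-1-, 00-0, 01-1, 1-01, 10-1}
Coverage chart:
  m0: 00-0 ←essential
  m3: -01-,0-1-
  m5: -101,01-1
  m6: 0-1- ←essential
  m7: 0-1-,01-1
  m9: 1-01,10-1
  m10: -01- ←essential
  m11: -01-,10-1
  m13: -101,1-01
Essential: -01-, 0-1-, 00-0
Petrick residual → -101, 1-01
Min cover (5 terms): b'c + bc'd + a'c + a'b'd' + ac'd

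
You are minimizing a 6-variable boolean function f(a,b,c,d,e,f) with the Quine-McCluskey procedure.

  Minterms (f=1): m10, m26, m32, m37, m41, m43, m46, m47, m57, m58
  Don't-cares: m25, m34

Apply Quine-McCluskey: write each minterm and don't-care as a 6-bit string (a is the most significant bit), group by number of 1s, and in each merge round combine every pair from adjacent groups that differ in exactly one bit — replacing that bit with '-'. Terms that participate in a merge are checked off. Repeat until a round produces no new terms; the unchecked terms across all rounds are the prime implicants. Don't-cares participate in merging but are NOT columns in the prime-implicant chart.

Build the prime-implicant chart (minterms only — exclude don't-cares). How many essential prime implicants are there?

[col 0] 001010*, 011001*, 011010*, 100000*, 100010*, 100101, 101001*, 101011*, 101110*, 101111*, 111001*, 111010*
[col 1] -11001, -11010, 0-1010, 1-1001, 1000-0, 101-11, 1010-1, 10111-
Prime implicants: -11001, -11010, 0-1010, 1-1001, 1000-0, 100101, 101-11, 1010-1, 10111-
PI chart (minterm → PIs covering it):
  10 | 0-1010  (sole → essential)
  26 | -11010,0-1010
  32 | 1000-0  (sole → essential)
  37 | 100101  (sole → essential)
  41 | 1-1001,1010-1
  43 | 101-11,1010-1
  46 | 10111-  (sole → essential)
  47 | 101-11,10111-
  57 | -11001,1-1001
  58 | -11010  (sole → essential)
Essential prime implicants: -11010, 0-1010, 1000-0, 100101, 10111-

5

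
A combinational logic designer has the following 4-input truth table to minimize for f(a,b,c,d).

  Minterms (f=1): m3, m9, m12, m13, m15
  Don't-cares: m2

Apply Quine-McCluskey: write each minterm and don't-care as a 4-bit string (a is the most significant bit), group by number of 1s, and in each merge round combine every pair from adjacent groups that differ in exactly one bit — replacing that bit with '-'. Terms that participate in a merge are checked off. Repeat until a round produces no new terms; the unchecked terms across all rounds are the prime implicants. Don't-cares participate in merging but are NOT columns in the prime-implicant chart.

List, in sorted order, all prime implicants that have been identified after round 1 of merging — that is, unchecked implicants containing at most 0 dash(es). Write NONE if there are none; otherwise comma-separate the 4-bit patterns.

NONE

[col 0] 0010*, 0011*, 1001*, 1100*, 1101*, 1111*
[col 1] 001-, 1-01, 11-1, 110-
Prime implicants: 001-, 1-01, 11-1, 110-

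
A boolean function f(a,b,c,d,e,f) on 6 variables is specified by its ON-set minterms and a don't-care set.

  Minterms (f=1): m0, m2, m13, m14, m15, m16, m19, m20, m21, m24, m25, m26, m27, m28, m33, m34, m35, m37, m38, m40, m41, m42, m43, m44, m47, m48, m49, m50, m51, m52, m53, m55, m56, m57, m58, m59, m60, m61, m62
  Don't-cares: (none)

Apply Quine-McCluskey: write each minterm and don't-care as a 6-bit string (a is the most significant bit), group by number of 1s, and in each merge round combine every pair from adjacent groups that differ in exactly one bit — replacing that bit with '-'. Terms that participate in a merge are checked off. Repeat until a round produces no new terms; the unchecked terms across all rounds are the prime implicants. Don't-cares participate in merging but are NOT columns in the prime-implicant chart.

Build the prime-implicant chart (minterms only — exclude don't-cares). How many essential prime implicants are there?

12

size-2^0 implicants → 000000(✓)  000010(✓)  001101(✓)  001110(✓)  001111(✓)  010000(✓)  010011(✓)  010100(✓)  010101(✓)  011000(✓)  011001(✓)  011010(✓)  011011(✓)  011100(✓)  100001(✓)  100010(✓)  100011(✓)  100101(✓)  100110(✓)  101000(✓)  101001(✓)  101010(✓)  101011(✓)  101100(✓)  101111(✓)  110000(✓)  110001(✓)  110010(✓)  110011(✓)  110100(✓)  110101(✓)  110111(✓)  111000(✓)  111001(✓)  111010(✓)  111011(✓)  111100(✓)  111101(✓)  111110(✓)
size-2^1 implicants → -00010  -01111  -10000(✓)  -10011(✓)  -10100(✓)  -10101(✓)  -11000(✓)  -11001(✓)  -11010(✓)  -11011(✓)  -11100(✓)  0-0000  0000-0  0011-1  00111-  01-000(✓)  01-011(✓)  01-100(✓)  010-00(✓)  01010-(✓)  011-00(✓)  0110-0(✓)  0110-1(✓)  01100-(✓)  01101-(✓)  1-0001(✓)  1-0010(✓)  1-0011(✓)  1-0101(✓)  1-1000(✓)  1-1001(✓)  1-1010(✓)  1-1011(✓)  1-1100(✓)  10-001(✓)  10-010(✓)  10-011(✓)  100-01(✓)  100-10  1000-1(✓)  10001-(✓)  101-00(✓)  101-11  1010-0(✓)  1010-1(✓)  10100-(✓)  10101-(✓)  11-000(✓)  11-001(✓)  11-010(✓)  11-011(✓)  11-100(✓)  11-101(✓)  110-00(✓)  110-01(✓)  110-11(✓)  1100-0(✓)  1100-1(✓)  11000-(✓)  11001-(✓)  1101-1(✓)  11010-(✓)  111-00(✓)  111-01(✓)  111-10(✓)  1110-0(✓)  1110-1(✓)  11100-(✓)  11101-(✓)  1111-0(✓)  11110-(✓)
size-2^2 implicants → -1-000(✓)  -1-011  -1-100(✓)  -10-00(✓)  -1010-  -11-00(✓)  -110-0(✓)  -110-1(✓)  -1100-(✓)  -1101-(✓)  01--00(✓)  0110--(✓)  1--001(✓)  1--010(✓)  1--011(✓)  1-0-01  1-00-1(✓)  1-001-(✓)  1-1-00  1-10-0(✓)  1-10-1(✓)  1-100-(✓)  1-101-(✓)  10-0-1(✓)  10-01-(✓)  1010--(✓)  11--00(✓)  11--01(✓)  11-0-0(✓)  11-0-1(✓)  11-00-(✓)  11-01-(✓)  11-10-(✓)  110--1  110-0-(✓)  1100--(✓)  111--0  111-0-(✓)  1110--(✓)
size-2^3 implicants → -1--00  -110--  1--0-1  1--01-  1-10--  11--0-  11-0--
Unchecked terms (primes): -00010, -01111, -1--00, -1-011, -1010-, -110--, 0-0000, 0000-0, 0011-1, 00111-, 1--0-1, 1--01-, 1-0-01, 1-1-00, 1-10--, 100-10, 101-11, 11--0-, 11-0--, 110--1, 111--0
Minterm coverage:
  m0 ⊆ 0-0000,0000-0
  m2 ⊆ -00010,0000-0
  m13 ⊆ 0011-1 [E]
  m14 ⊆ 00111- [E]
  m15 ⊆ -01111,0011-1,00111-
  m16 ⊆ -1--00,0-0000
  m19 ⊆ -1-011 [E]
  m20 ⊆ -1--00,-1010-
  m21 ⊆ -1010- [E]
  m24 ⊆ -1--00,-110--
  m25 ⊆ -110-- [E]
  m26 ⊆ -110-- [E]
  m27 ⊆ -1-011,-110--
  m28 ⊆ -1--00 [E]
  m33 ⊆ 1--0-1,1-0-01
  m34 ⊆ -00010,1--01-,100-10
  m35 ⊆ 1--0-1,1--01-
  m37 ⊆ 1-0-01 [E]
  m38 ⊆ 100-10 [E]
  m40 ⊆ 1-1-00,1-10--
  m41 ⊆ 1--0-1,1-10--
  m42 ⊆ 1--01-,1-10--
  m43 ⊆ 1--0-1,1--01-,1-10--,101-11
  m44 ⊆ 1-1-00 [E]
  m47 ⊆ -01111,101-11
  m48 ⊆ -1--00,11--0-,11-0--
  m49 ⊆ 1--0-1,1-0-01,11--0-,11-0--,110--1
  m50 ⊆ 1--01-,11-0--
  m51 ⊆ -1-011,1--0-1,1--01-,11-0--,110--1
  m52 ⊆ -1--00,-1010-,11--0-
  m53 ⊆ -1010-,1-0-01,11--0-,110--1
  m55 ⊆ 110--1 [E]
  m56 ⊆ -1--00,-110--,1-1-00,1-10--,11--0-,11-0--,111--0
  m57 ⊆ -110--,1--0-1,1-10--,11--0-,11-0--
  m58 ⊆ -110--,1--01-,1-10--,11-0--,111--0
  m59 ⊆ -1-011,-110--,1--0-1,1--01-,1-10--,11-0--
  m60 ⊆ -1--00,1-1-00,11--0-,111--0
  m61 ⊆ 11--0- [E]
  m62 ⊆ 111--0 [E]
E = {-1--00, -1-011, -1010-, -110--, 0011-1, 00111-, 1-0-01, 1-1-00, 100-10, 11--0-, 110--1, 111--0}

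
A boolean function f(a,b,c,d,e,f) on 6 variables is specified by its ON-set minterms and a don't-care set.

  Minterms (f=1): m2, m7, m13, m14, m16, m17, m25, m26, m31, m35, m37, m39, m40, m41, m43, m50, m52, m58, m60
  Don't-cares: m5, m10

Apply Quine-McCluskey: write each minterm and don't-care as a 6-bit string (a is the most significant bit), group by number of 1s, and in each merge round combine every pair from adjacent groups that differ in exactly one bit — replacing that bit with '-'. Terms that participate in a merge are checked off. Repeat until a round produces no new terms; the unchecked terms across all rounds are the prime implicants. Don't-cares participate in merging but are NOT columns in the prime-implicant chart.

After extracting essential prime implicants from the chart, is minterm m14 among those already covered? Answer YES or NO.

YES

Round 0: 000010✓ 000101✓ 000111✓ 001010✓ 001101✓ 001110✓ 010000✓ 010001✓ 011001✓ 011010✓ 011111 100011✓ 100101✓ 100111✓ 101000✓ 101001✓ 101011✓ 110010✓ 110100✓ 111010✓ 111100✓
Round 1: -00101✓ -00111✓ -11010 0-1010 00-010 00-101 0001-1✓ 001-10 01-001 01000- 10-011 100-11 1001-1✓ 1010-1 10100- 11-010 11-100
Round 2: -001-1
PIs = {-001-1, -11010, 0-1010, 00-010, 00-101, 001-10, 01-001, 01000-, 011111, 10-011, 100-11, 1010-1, 10100-, 11-010, 11-100}
Coverage chart:
  m2: 00-010 ←essential
  m7: -001-1 ←essential
  m13: 00-101 ←essential
  m14: 001-10 ←essential
  m16: 01000- ←essential
  m17: 01-001,01000-
  m25: 01-001 ←essential
  m26: -11010,0-1010
  m31: 011111 ←essential
  m35: 10-011,100-11
  m37: -001-1 ←essential
  m39: -001-1,100-11
  m40: 10100- ←essential
  m41: 1010-1,10100-
  m43: 10-011,1010-1
  m50: 11-010 ←essential
  m52: 11-100 ←essential
  m58: -11010,11-010
  m60: 11-100 ←essential
Essential: -001-1, 00-010, 00-101, 001-10, 01-001, 01000-, 011111, 10100-, 11-010, 11-100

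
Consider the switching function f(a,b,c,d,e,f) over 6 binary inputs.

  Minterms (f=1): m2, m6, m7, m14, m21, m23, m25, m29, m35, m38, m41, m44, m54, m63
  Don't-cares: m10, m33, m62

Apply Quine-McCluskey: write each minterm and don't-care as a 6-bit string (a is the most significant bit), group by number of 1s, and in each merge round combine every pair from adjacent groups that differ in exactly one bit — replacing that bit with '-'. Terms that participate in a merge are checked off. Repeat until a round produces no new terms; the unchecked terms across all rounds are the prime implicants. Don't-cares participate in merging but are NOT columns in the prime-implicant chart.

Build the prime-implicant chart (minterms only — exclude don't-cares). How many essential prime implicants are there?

Round 0: 000010✓ 000110✓ 000111✓ 001010✓ 001110✓ 010101✓ 010111✓ 011001✓ 011101✓ 100001✓ 100011✓ 100110✓ 101001✓ 101100 110110✓ 111110✓ 111111✓
Round 1: -00110 0-0111 00-010✓ 00-110✓ 000-10✓ 00011- 001-10✓ 01-101 0101-1 011-01 1-0110 10-001 1000-1 11-110 11111-
Round 2: 00--10
PIs = {-00110, 0-0111, 00--10, 00011-, 01-101, 0101-1, 011-01, 1-0110, 10-001, 1000-1, 101100, 11-110, 11111-}
Coverage chart:
  m2: 00--10 ←essential
  m6: -00110,00--10,00011-
  m7: 0-0111,00011-
  m14: 00--10 ←essential
  m21: 01-101,0101-1
  m23: 0-0111,0101-1
  m25: 011-01 ←essential
  m29: 01-101,011-01
  m35: 1000-1 ←essential
  m38: -00110,1-0110
  m41: 10-001 ←essential
  m44: 101100 ←essential
  m54: 1-0110,11-110
  m63: 11111- ←essential
Essential: 00--10, 011-01, 10-001, 1000-1, 101100, 11111-

6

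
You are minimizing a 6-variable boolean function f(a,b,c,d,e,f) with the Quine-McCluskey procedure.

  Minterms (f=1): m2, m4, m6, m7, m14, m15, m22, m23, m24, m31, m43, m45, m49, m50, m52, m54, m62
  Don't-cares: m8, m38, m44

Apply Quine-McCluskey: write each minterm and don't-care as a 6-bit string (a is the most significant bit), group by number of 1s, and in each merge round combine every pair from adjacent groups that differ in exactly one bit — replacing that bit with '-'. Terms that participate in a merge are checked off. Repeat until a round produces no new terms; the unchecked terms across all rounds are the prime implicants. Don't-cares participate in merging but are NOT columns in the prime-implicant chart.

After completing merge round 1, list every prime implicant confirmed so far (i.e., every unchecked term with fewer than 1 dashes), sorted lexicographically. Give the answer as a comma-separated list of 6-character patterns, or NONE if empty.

101011, 110001

size-2^0 implicants → 000010(✓)  000100(✓)  000110(✓)  000111(✓)  001000(✓)  001110(✓)  001111(✓)  010110(✓)  010111(✓)  011000(✓)  011111(✓)  100110(✓)  101011  101100(✓)  101101(✓)  110001  110010(✓)  110100(✓)  110110(✓)  111110(✓)
size-2^1 implicants → -00110(✓)  -10110(✓)  0-0110(✓)  0-0111(✓)  0-1000  0-1111(✓)  00-110(✓)  00-111(✓)  000-10  0001-0  00011-(✓)  00111-(✓)  01-111(✓)  01011-(✓)  1-0110(✓)  10110-  11-110  110-10  1101-0
size-2^2 implicants → --0110  0--111  0-011-  00-11-
Unchecked terms (primes): --0110, 0--111, 0-011-, 0-1000, 00-11-, 000-10, 0001-0, 101011, 10110-, 11-110, 110-10, 110001, 1101-0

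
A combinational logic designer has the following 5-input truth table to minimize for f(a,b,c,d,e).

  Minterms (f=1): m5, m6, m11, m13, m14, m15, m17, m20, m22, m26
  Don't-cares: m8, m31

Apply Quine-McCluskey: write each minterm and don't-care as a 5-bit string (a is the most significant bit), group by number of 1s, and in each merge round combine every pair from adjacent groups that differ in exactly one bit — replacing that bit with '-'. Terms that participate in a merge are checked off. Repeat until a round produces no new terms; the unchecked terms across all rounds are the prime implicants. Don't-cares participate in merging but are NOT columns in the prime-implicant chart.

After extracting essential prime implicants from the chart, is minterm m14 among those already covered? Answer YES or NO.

size-2^0 implicants → 00101(✓)  00110(✓)  01000  01011(✓)  01101(✓)  01110(✓)  01111(✓)  10001  10100(✓)  10110(✓)  11010  11111(✓)
size-2^1 implicants → -0110  -1111  0-101  0-110  01-11  011-1  0111-  101-0
Unchecked terms (primes): -0110, -1111, 0-101, 0-110, 01-11, 01000, 011-1, 0111-, 10001, 101-0, 11010
Minterm coverage:
  m5 ⊆ 0-101 [E]
  m6 ⊆ -0110,0-110
  m11 ⊆ 01-11 [E]
  m13 ⊆ 0-101,011-1
  m14 ⊆ 0-110,0111-
  m15 ⊆ -1111,01-11,011-1,0111-
  m17 ⊆ 10001 [E]
  m20 ⊆ 101-0 [E]
  m22 ⊆ -0110,101-0
  m26 ⊆ 11010 [E]
E = {0-101, 01-11, 10001, 101-0, 11010}

NO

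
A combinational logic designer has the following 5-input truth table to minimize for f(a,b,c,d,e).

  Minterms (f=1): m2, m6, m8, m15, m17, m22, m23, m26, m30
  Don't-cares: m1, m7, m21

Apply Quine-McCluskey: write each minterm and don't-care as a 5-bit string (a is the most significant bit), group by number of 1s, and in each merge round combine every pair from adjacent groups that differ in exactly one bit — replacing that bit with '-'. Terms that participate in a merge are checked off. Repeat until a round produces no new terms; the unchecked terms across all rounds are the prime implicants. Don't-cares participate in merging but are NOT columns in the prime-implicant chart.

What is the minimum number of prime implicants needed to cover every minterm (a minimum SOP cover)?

[col 0] 00001*, 00010*, 00110*, 00111*, 01000, 01111*, 10001*, 10101*, 10110*, 10111*, 11010*, 11110*
[col 1] -0001, -0110*, -0111*, 0-111, 00-10, 0011-*, 1-110, 10-01, 101-1, 1011-*, 11-10
[col 2] -011-
Prime implicants: -0001, -011-, 0-111, 00-10, 01000, 1-110, 10-01, 101-1, 11-10
PI chart (minterm → PIs covering it):
  2 | 00-10  (sole → essential)
  6 | -011-,00-10
  8 | 01000  (sole → essential)
  15 | 0-111  (sole → essential)
  17 | -0001,10-01
  22 | -011-,1-110
  23 | -011-,101-1
  26 | 11-10  (sole → essential)
  30 | 1-110,11-10
Essential prime implicants: 0-111, 00-10, 01000, 11-10
Petrick residual → -0001, -011-
Minimum SOP uses 6 PIs: b'c'd'e + b'cd + a'cde + a'b'de' + a'bc'd'e' + abde'

6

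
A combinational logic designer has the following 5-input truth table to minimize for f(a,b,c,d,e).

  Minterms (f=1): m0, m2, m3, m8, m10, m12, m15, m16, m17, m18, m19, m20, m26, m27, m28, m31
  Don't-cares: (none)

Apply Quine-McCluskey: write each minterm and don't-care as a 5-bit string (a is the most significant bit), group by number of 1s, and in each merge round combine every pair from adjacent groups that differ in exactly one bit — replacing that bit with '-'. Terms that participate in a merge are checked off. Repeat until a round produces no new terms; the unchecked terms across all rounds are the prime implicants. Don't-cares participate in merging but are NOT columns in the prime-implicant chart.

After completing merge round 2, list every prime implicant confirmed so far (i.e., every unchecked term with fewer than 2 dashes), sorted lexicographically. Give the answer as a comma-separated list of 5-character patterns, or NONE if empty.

-1100, -1111, 01-00, 1-100, 10-00, 11-11

size-2^0 implicants → 00000(✓)  00010(✓)  00011(✓)  01000(✓)  01010(✓)  01100(✓)  01111(✓)  10000(✓)  10001(✓)  10010(✓)  10011(✓)  10100(✓)  11010(✓)  11011(✓)  11100(✓)  11111(✓)
size-2^1 implicants → -0000(✓)  -0010(✓)  -0011(✓)  -1010(✓)  -1100  -1111  0-000(✓)  0-010(✓)  000-0(✓)  0001-(✓)  01-00  010-0(✓)  1-010(✓)  1-011(✓)  1-100  10-00  100-0(✓)  100-1(✓)  1000-(✓)  1001-(✓)  11-11  1101-(✓)
size-2^2 implicants → --010  -00-0  -001-  0-0-0  1-01-  100--
Unchecked terms (primes): --010, -00-0, -001-, -1100, -1111, 0-0-0, 01-00, 1-01-, 1-100, 10-00, 100--, 11-11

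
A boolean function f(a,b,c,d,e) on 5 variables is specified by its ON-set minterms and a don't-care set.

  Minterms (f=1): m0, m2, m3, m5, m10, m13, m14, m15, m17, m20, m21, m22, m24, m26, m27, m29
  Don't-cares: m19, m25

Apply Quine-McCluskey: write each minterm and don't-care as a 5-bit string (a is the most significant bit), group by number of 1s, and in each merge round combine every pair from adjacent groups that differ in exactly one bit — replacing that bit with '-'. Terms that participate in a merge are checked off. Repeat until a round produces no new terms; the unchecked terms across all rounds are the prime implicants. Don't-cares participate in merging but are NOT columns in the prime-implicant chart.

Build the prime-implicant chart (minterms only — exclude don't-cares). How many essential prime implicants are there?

4

[col 0] 00000*, 00010*, 00011*, 00101*, 01010*, 01101*, 01110*, 01111*, 10001*, 10011*, 10100*, 10101*, 10110*, 11000*, 11001*, 11010*, 11011*, 11101*
[col 1] -0011, -0101*, -1010, -1101*, 0-010, 0-101*, 000-0, 0001-, 01-10, 011-1, 0111-, 1-001*, 1-011*, 1-101*, 10-01*, 100-1*, 101-0, 1010-, 11-01*, 110-0*, 110-1*, 1100-*, 1101-*
[col 2] --101, 1--01, 1-0-1, 110--
Prime implicants: --101, -0011, -1010, 0-010, 000-0, 0001-, 01-10, 011-1, 0111-, 1--01, 1-0-1, 101-0, 1010-, 110--
PI chart (minterm → PIs covering it):
  0 | 000-0  (sole → essential)
  2 | 0-010,000-0,0001-
  3 | -0011,0001-
  5 | --101  (sole → essential)
  10 | -1010,0-010,01-10
  13 | --101,011-1
  14 | 01-10,0111-
  15 | 011-1,0111-
  17 | 1--01,1-0-1
  20 | 101-0,1010-
  21 | --101,1--01,1010-
  22 | 101-0  (sole → essential)
  24 | 110--  (sole → essential)
  26 | -1010,110--
  27 | 1-0-1,110--
  29 | --101,1--01
Essential prime implicants: --101, 000-0, 101-0, 110--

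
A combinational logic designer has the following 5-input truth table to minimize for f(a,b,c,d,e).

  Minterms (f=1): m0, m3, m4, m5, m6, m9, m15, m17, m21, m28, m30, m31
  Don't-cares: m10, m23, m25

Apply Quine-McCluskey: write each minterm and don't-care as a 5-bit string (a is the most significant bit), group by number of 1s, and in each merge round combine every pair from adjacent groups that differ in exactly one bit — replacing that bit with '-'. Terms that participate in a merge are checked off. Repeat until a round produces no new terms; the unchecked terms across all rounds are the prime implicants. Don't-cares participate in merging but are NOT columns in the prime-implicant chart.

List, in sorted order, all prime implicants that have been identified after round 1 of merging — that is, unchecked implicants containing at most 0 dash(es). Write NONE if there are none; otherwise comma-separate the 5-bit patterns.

Round 0: 00000✓ 00011 00100✓ 00101✓ 00110✓ 01001✓ 01010 01111✓ 10001✓ 10101✓ 10111✓ 11001✓ 11100✓ 11110✓ 11111✓
Round 1: -0101 -1001 -1111 00-00 001-0 0010- 1-001 1-111 10-01 101-1 111-0 1111-
PIs = {-0101, -1001, -1111, 00-00, 00011, 001-0, 0010-, 01010, 1-001, 1-111, 10-01, 101-1, 111-0, 1111-}

00011, 01010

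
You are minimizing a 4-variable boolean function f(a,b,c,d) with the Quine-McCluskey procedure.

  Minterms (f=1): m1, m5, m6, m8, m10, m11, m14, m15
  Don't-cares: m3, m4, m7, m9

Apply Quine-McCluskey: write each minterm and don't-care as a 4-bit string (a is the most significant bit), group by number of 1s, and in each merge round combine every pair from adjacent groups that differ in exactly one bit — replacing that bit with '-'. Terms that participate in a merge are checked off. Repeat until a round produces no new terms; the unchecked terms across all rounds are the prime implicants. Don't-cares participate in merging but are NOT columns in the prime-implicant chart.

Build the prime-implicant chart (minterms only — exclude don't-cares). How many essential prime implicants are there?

Round 0: 0001✓ 0011✓ 0100✓ 0101✓ 0110✓ 0111✓ 1000✓ 1001✓ 1010✓ 1011✓ 1110✓ 1111✓
Round 1: -001✓ -011✓ -110✓ -111✓ 0-01✓ 0-11✓ 00-1✓ 01-0✓ 01-1✓ 010-✓ 011-✓ 1-10✓ 1-11✓ 10-0✓ 10-1✓ 100-✓ 101-✓ 111-✓
Round 2: --11 -0-1 -11- 0--1 01-- 1-1- 10--
PIs = {--11, -0-1, -11-, 0--1, 01--, 1-1-, 10--}
Coverage chart:
  m1: -0-1,0--1
  m5: 0--1,01--
  m6: -11-,01--
  m8: 10-- ←essential
  m10: 1-1-,10--
  m11: --11,-0-1,1-1-,10--
  m14: -11-,1-1-
  m15: --11,-11-,1-1-
Essential: 10--

1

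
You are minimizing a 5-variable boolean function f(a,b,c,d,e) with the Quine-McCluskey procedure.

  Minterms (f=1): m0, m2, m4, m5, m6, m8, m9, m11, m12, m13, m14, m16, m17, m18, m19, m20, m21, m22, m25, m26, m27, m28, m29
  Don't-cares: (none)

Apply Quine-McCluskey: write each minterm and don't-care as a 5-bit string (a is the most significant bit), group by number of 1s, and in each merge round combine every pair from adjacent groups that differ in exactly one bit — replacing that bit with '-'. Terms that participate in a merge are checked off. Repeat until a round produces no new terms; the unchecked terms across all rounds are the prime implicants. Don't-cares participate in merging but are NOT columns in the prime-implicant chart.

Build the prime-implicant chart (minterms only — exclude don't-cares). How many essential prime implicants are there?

5

size-2^0 implicants → 00000(✓)  00010(✓)  00100(✓)  00101(✓)  00110(✓)  01000(✓)  01001(✓)  01011(✓)  01100(✓)  01101(✓)  01110(✓)  10000(✓)  10001(✓)  10010(✓)  10011(✓)  10100(✓)  10101(✓)  10110(✓)  11001(✓)  11010(✓)  11011(✓)  11100(✓)  11101(✓)
size-2^1 implicants → -0000(✓)  -0010(✓)  -0100(✓)  -0101(✓)  -0110(✓)  -1001(✓)  -1011(✓)  -1100(✓)  -1101(✓)  0-000(✓)  0-100(✓)  0-101(✓)  0-110(✓)  00-00(✓)  00-10(✓)  000-0(✓)  001-0(✓)  0010-(✓)  01-00(✓)  01-01(✓)  010-1(✓)  0100-(✓)  011-0(✓)  0110-(✓)  1-001(✓)  1-010(✓)  1-011(✓)  1-100(✓)  1-101(✓)  10-00(✓)  10-01(✓)  10-10(✓)  100-0(✓)  100-1(✓)  1000-(✓)  1001-(✓)  101-0(✓)  1010-(✓)  11-01(✓)  110-1(✓)  1101-(✓)  1110-(✓)
size-2^2 implicants → --100(✓)  --101(✓)  -0-00(✓)  -0-10(✓)  -00-0(✓)  -01-0(✓)  -010-(✓)  -1-01  -10-1  -110-(✓)  0--00  0-1-0  0-10-(✓)  00--0(✓)  01-0-  1--01  1-0-1  1-01-  1-10-(✓)  10--0(✓)  10-0-  100--
size-2^3 implicants → --10-  -0--0
Unchecked terms (primes): --10-, -0--0, -1-01, -10-1, 0--00, 0-1-0, 01-0-, 1--01, 1-0-1, 1-01-, 10-0-, 100--
Minterm coverage:
  m0 ⊆ -0--0,0--00
  m2 ⊆ -0--0 [E]
  m4 ⊆ --10-,-0--0,0--00,0-1-0
  m5 ⊆ --10- [E]
  m6 ⊆ -0--0,0-1-0
  m8 ⊆ 0--00,01-0-
  m9 ⊆ -1-01,-10-1,01-0-
  m11 ⊆ -10-1 [E]
  m12 ⊆ --10-,0--00,0-1-0,01-0-
  m13 ⊆ --10-,-1-01,01-0-
  m14 ⊆ 0-1-0 [E]
  m16 ⊆ -0--0,10-0-,100--
  m17 ⊆ 1--01,1-0-1,10-0-,100--
  m18 ⊆ -0--0,1-01-,100--
  m19 ⊆ 1-0-1,1-01-,100--
  m20 ⊆ --10-,-0--0,10-0-
  m21 ⊆ --10-,1--01,10-0-
  m22 ⊆ -0--0 [E]
  m25 ⊆ -1-01,-10-1,1--01,1-0-1
  m26 ⊆ 1-01- [E]
  m27 ⊆ -10-1,1-0-1,1-01-
  m28 ⊆ --10- [E]
  m29 ⊆ --10-,-1-01,1--01
E = {--10-, -0--0, -10-1, 0-1-0, 1-01-}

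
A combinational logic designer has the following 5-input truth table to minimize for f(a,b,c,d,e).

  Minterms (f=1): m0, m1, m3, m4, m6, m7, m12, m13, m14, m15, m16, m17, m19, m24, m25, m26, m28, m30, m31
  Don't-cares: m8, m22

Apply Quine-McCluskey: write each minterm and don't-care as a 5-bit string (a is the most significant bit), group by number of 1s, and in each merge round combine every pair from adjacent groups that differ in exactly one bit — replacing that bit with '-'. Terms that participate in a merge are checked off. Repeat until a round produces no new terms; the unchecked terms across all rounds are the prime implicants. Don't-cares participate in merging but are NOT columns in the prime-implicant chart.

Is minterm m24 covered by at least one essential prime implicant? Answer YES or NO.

Round 0: 00000✓ 00001✓ 00011✓ 00100✓ 00110✓ 00111✓ 01000✓ 01100✓ 01101✓ 01110✓ 01111✓ 10000✓ 10001✓ 10011✓ 10110✓ 11000✓ 11001✓ 11010✓ 11100✓ 11110✓ 11111✓
Round 1: -0000✓ -0001✓ -0011✓ -0110✓ -1000✓ -1100✓ -1110✓ -1111✓ 0-000✓ 0-100✓ 0-110✓ 0-111✓ 00-00✓ 00-11 000-1✓ 0000-✓ 001-0✓ 0011-✓ 01-00✓ 011-0✓ 011-1✓ 0110-✓ 0111-✓ 1-000✓ 1-001✓ 1-110✓ 100-1✓ 1000-✓ 11-00✓ 11-10✓ 110-0✓ 1100-✓ 111-0✓ 1111-✓
Round 2: --000 --110 -00-1 -000- -1-00 -11-0 -111- 0--00 0-1-0 0-11- 011-- 1-00- 11--0
PIs = {--000, --110, -00-1, -000-, -1-00, -11-0, -111-, 0--00, 0-1-0, 0-11-, 00-11, 011--, 1-00-, 11--0}
Coverage chart:
  m0: --000,-000-,0--00
  m1: -00-1,-000-
  m3: -00-1,00-11
  m4: 0--00,0-1-0
  m6: --110,0-1-0,0-11-
  m7: 0-11-,00-11
  m12: -1-00,-11-0,0--00,0-1-0,011--
  m13: 011-- ←essential
  m14: --110,-11-0,-111-,0-1-0,0-11-,011--
  m15: -111-,0-11-,011--
  m16: --000,-000-,1-00-
  m17: -00-1,-000-,1-00-
  m19: -00-1 ←essential
  m24: --000,-1-00,1-00-,11--0
  m25: 1-00- ←essential
  m26: 11--0 ←essential
  m28: -1-00,-11-0,11--0
  m30: --110,-11-0,-111-,11--0
  m31: -111- ←essential
Essential: -00-1, -111-, 011--, 1-00-, 11--0

YES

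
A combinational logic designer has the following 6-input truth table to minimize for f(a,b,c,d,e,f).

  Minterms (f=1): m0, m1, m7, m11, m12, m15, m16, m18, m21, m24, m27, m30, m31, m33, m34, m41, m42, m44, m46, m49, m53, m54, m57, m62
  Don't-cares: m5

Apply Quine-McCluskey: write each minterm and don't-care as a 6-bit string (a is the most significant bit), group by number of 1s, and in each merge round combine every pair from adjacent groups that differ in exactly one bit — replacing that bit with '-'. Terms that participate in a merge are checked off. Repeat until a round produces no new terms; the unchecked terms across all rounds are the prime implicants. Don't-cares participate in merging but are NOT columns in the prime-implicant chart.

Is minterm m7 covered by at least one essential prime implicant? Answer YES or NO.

NO

[col 0] 000000*, 000001*, 000101*, 000111*, 001011*, 001100*, 001111*, 010000*, 010010*, 010101*, 011000*, 011011*, 011110*, 011111*, 100001*, 100010*, 101001*, 101010*, 101100*, 101110*, 110001*, 110101*, 110110*, 111001*, 111110*
[col 1] -00001, -01100, -10101, -11110, 0-0000, 0-0101, 0-1011*, 0-1111*, 00-111, 000-01, 00000-, 0001-1, 001-11*, 01-000, 0100-0, 011-11*, 01111-, 1-0001*, 1-1001*, 1-1110, 10-001*, 10-010, 101-10, 1011-0, 11-001*, 11-110, 110-01
[col 2] 0-1-11, 1--001
Prime implicants: -00001, -01100, -10101, -11110, 0-0000, 0-0101, 0-1-11, 00-111, 000-01, 00000-, 0001-1, 01-000, 0100-0, 01111-, 1--001, 1-1110, 10-010, 101-10, 1011-0, 11-110, 110-01
PI chart (minterm → PIs covering it):
  0 | 0-0000,00000-
  1 | -00001,000-01,00000-
  7 | 00-111,0001-1
  11 | 0-1-11  (sole → essential)
  12 | -01100  (sole → essential)
  15 | 0-1-11,00-111
  16 | 0-0000,01-000,0100-0
  18 | 0100-0  (sole → essential)
  21 | -10101,0-0101
  24 | 01-000  (sole → essential)
  27 | 0-1-11  (sole → essential)
  30 | -11110,01111-
  31 | 0-1-11,01111-
  33 | -00001,1--001
  34 | 10-010  (sole → essential)
  41 | 1--001  (sole → essential)
  42 | 10-010,101-10
  44 | -01100,1011-0
  46 | 1-1110,101-10,1011-0
  49 | 1--001,110-01
  53 | -10101,110-01
  54 | 11-110  (sole → essential)
  57 | 1--001  (sole → essential)
  62 | -11110,1-1110,11-110
Essential prime implicants: -01100, 0-1-11, 01-000, 0100-0, 1--001, 10-010, 11-110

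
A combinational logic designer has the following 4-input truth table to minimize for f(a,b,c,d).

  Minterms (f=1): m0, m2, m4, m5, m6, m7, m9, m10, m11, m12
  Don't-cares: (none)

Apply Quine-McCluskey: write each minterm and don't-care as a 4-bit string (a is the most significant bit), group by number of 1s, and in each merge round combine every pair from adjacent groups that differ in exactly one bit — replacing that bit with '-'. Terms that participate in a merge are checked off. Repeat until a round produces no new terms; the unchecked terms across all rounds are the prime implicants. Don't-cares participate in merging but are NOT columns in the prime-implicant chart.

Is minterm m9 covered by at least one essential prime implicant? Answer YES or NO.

[col 0] 0000*, 0010*, 0100*, 0101*, 0110*, 0111*, 1001*, 1010*, 1011*, 1100*
[col 1] -010, -100, 0-00*, 0-10*, 00-0*, 01-0*, 01-1*, 010-*, 011-*, 10-1, 101-
[col 2] 0--0, 01--
Prime implicants: -010, -100, 0--0, 01--, 10-1, 101-
PI chart (minterm → PIs covering it):
  0 | 0--0  (sole → essential)
  2 | -010,0--0
  4 | -100,0--0,01--
  5 | 01--  (sole → essential)
  6 | 0--0,01--
  7 | 01--  (sole → essential)
  9 | 10-1  (sole → essential)
  10 | -010,101-
  11 | 10-1,101-
  12 | -100  (sole → essential)
Essential prime implicants: -100, 0--0, 01--, 10-1

YES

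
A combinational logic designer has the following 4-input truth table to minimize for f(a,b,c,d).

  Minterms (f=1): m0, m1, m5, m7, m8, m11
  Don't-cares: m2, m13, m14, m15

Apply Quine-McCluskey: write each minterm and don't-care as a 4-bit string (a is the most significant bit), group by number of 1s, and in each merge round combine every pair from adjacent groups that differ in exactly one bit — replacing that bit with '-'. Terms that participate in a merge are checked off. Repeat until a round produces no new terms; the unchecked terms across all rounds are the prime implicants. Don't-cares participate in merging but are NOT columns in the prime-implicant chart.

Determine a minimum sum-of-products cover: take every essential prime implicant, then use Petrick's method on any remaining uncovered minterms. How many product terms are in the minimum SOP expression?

size-2^0 implicants → 0000(✓)  0001(✓)  0010(✓)  0101(✓)  0111(✓)  1000(✓)  1011(✓)  1101(✓)  1110(✓)  1111(✓)
size-2^1 implicants → -000  -101(✓)  -111(✓)  0-01  00-0  000-  01-1(✓)  1-11  11-1(✓)  111-
size-2^2 implicants → -1-1
Unchecked terms (primes): -000, -1-1, 0-01, 00-0, 000-, 1-11, 111-
Minterm coverage:
  m0 ⊆ -000,00-0,000-
  m1 ⊆ 0-01,000-
  m5 ⊆ -1-1,0-01
  m7 ⊆ -1-1 [E]
  m8 ⊆ -000 [E]
  m11 ⊆ 1-11 [E]
E = {-000, -1-1, 1-11}
Petrick residual → 0-01
Cover = b'c'd' + bd + a'c'd + acd  |cover|=4

4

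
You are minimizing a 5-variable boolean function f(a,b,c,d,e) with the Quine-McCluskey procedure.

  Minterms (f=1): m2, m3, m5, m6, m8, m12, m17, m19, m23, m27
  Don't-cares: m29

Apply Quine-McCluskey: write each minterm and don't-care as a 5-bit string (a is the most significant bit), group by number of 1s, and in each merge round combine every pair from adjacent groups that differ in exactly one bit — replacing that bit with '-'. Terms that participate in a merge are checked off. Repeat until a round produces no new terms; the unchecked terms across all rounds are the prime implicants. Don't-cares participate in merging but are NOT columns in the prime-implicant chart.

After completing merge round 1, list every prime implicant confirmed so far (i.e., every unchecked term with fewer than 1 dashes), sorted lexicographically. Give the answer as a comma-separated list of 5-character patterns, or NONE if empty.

00101, 11101

[col 0] 00010*, 00011*, 00101, 00110*, 01000*, 01100*, 10001*, 10011*, 10111*, 11011*, 11101
[col 1] -0011, 00-10, 0001-, 01-00, 1-011, 10-11, 100-1
Prime implicants: -0011, 00-10, 0001-, 00101, 01-00, 1-011, 10-11, 100-1, 11101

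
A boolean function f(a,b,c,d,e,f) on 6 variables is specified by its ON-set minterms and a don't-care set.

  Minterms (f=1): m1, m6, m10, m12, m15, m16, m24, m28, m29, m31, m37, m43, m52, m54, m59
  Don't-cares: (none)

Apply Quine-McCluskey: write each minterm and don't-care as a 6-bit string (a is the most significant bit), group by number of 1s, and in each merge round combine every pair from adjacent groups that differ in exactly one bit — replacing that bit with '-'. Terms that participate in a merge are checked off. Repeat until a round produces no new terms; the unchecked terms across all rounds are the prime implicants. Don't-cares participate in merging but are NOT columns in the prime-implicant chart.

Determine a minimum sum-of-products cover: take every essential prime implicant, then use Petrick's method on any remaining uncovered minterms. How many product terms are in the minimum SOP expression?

[col 0] 000001, 000110, 001010, 001100*, 001111*, 010000*, 011000*, 011100*, 011101*, 011111*, 100101, 101011*, 110100*, 110110*, 111011*
[col 1] 0-1100, 0-1111, 01-000, 011-00, 0111-1, 01110-, 1-1011, 1101-0
Prime implicants: 0-1100, 0-1111, 000001, 000110, 001010, 01-000, 011-00, 0111-1, 01110-, 1-1011, 100101, 1101-0
PI chart (minterm → PIs covering it):
  1 | 000001  (sole → essential)
  6 | 000110  (sole → essential)
  10 | 001010  (sole → essential)
  12 | 0-1100  (sole → essential)
  15 | 0-1111  (sole → essential)
  16 | 01-000  (sole → essential)
  24 | 01-000,011-00
  28 | 0-1100,011-00,01110-
  29 | 0111-1,01110-
  31 | 0-1111,0111-1
  37 | 100101  (sole → essential)
  43 | 1-1011  (sole → essential)
  52 | 1101-0  (sole → essential)
  54 | 1101-0  (sole → essential)
  59 | 1-1011  (sole → essential)
Essential prime implicants: 0-1100, 0-1111, 000001, 000110, 001010, 01-000, 1-1011, 100101, 1101-0
Petrick residual → 0111-1
Minimum SOP uses 10 PIs: a'cde'f' + a'cdef + a'b'c'd'e'f + a'b'c'def' + a'b'cd'ef' + a'bd'e'f' + a'bcdf + acd'ef + ab'c'de'f + abc'df'

10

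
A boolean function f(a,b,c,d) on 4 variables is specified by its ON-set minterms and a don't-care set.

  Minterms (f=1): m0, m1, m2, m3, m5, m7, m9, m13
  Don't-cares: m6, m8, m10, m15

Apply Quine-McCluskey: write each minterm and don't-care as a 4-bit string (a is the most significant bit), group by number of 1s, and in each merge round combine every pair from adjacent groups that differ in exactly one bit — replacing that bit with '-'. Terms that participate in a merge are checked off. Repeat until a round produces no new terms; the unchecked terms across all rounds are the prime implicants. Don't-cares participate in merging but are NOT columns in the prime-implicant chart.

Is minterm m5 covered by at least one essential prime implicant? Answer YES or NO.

NO

size-2^0 implicants → 0000(✓)  0001(✓)  0010(✓)  0011(✓)  0101(✓)  0110(✓)  0111(✓)  1000(✓)  1001(✓)  1010(✓)  1101(✓)  1111(✓)
size-2^1 implicants → -000(✓)  -001(✓)  -010(✓)  -101(✓)  -111(✓)  0-01(✓)  0-10(✓)  0-11(✓)  00-0(✓)  00-1(✓)  000-(✓)  001-(✓)  01-1(✓)  011-(✓)  1-01(✓)  10-0(✓)  100-(✓)  11-1(✓)
size-2^2 implicants → --01  -0-0  -00-  -1-1  0--1  0-1-  00--
Unchecked terms (primes): --01, -0-0, -00-, -1-1, 0--1, 0-1-, 00--
Minterm coverage:
  m0 ⊆ -0-0,-00-,00--
  m1 ⊆ --01,-00-,0--1,00--
  m2 ⊆ -0-0,0-1-,00--
  m3 ⊆ 0--1,0-1-,00--
  m5 ⊆ --01,-1-1,0--1
  m7 ⊆ -1-1,0--1,0-1-
  m9 ⊆ --01,-00-
  m13 ⊆ --01,-1-1
(no essential prime implicants)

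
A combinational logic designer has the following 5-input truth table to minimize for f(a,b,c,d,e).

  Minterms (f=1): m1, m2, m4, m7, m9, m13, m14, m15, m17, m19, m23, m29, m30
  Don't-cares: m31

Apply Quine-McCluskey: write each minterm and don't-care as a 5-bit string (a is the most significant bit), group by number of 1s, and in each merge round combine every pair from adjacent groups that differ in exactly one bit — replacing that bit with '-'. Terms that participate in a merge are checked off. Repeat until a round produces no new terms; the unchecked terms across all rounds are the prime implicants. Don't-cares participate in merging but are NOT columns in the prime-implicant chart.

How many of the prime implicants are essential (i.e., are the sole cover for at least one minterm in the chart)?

5

Round 0: 00001✓ 00010 00100 00111✓ 01001✓ 01101✓ 01110✓ 01111✓ 10001✓ 10011✓ 10111✓ 11101✓ 11110✓ 11111✓
Round 1: -0001 -0111✓ -1101✓ -1110✓ -1111✓ 0-001 0-111✓ 01-01 011-1✓ 0111-✓ 1-111✓ 10-11 100-1 111-1✓ 1111-✓
Round 2: --111 -11-1 -111-
PIs = {--111, -0001, -11-1, -111-, 0-001, 00010, 00100, 01-01, 10-11, 100-1}
Coverage chart:
  m1: -0001,0-001
  m2: 00010 ←essential
  m4: 00100 ←essential
  m7: --111 ←essential
  m9: 0-001,01-01
  m13: -11-1,01-01
  m14: -111- ←essential
  m15: --111,-11-1,-111-
  m17: -0001,100-1
  m19: 10-11,100-1
  m23: --111,10-11
  m29: -11-1 ←essential
  m30: -111- ←essential
Essential: --111, -11-1, -111-, 00010, 00100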